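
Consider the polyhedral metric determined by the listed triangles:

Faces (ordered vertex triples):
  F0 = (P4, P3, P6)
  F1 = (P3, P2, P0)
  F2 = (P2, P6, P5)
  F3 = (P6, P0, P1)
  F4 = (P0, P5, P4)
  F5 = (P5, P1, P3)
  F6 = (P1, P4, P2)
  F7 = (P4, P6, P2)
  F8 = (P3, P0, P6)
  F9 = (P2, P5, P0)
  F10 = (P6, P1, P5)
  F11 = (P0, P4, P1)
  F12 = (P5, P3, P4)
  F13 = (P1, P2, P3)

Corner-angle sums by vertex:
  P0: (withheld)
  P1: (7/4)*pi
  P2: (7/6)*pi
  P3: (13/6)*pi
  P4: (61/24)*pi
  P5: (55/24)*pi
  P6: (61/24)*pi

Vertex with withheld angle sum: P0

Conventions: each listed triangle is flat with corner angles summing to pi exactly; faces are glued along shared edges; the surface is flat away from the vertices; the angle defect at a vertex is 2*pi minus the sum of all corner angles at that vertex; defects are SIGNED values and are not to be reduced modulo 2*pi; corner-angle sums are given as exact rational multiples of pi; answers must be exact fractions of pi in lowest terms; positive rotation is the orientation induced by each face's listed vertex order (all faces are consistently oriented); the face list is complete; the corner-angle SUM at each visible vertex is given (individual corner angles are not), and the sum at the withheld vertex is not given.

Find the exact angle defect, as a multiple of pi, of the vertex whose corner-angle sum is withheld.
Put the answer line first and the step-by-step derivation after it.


Answer: defect(P0) = (11/24)*pi

V = 7, E = 21, F = 14; chi = V - E + F = 0
Gauss-Bonnet: total defect = 2*pi*chi = 0; visible defects sum to (-11/24)*pi


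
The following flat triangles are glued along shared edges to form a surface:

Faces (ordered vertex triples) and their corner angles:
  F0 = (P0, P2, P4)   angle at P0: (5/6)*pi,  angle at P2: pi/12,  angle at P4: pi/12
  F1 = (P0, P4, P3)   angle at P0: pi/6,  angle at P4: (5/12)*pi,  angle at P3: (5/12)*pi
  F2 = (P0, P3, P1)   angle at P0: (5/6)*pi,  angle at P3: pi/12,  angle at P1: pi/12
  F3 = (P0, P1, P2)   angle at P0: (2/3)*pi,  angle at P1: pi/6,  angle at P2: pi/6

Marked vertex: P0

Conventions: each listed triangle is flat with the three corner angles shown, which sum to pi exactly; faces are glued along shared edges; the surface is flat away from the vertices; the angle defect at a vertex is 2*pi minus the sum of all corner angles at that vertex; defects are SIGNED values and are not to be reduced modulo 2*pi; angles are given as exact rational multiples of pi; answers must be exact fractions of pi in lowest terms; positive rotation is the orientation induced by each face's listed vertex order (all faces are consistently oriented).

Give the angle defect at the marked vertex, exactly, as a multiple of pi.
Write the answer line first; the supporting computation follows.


Answer: defect(P0) = -pi/2

Sum of corner angles at P0: (5/2)*pi
defect = 2*pi - (5/2)*pi


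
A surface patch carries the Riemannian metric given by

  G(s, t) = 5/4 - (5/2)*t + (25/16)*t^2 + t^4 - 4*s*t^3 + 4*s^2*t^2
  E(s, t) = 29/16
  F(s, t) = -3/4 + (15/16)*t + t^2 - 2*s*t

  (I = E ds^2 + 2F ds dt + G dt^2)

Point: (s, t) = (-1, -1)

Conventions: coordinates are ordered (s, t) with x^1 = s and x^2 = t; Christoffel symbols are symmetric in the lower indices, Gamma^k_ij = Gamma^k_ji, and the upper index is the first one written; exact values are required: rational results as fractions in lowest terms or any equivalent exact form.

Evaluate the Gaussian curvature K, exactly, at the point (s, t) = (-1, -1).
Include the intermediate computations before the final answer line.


E = 29/16, F = -43/16, G = 101/16, EG - F^2 = 135/32 at the point
E_s = 0, E_t = 0, F_s = 2, F_t = 15/16, G_s = -4, G_t = -45/8
E_tt = 0, F_st = -2, G_ss = 8
By Brioschi, K is (det M1 - det M2) divided by (EG - F^2) squared.
M1 = [[-E_tt/2 + F_st - G_ss/2, E_s/2, F_s - E_t/2], [F_t - G_s/2, E, F], [G_t/2, F, G]] = [[-6, 0, 2], [47/16, 29/16, -43/16], [-45/16, -43/16, 101/16]]; det M1 = -989/32
M2 = [[0, E_t/2, G_s/2], [E_t/2, E, F], [G_s/2, F, G]] = [[0, 0, -2], [0, 29/16, -43/16], [-2, -43/16, 101/16]]; det M2 = -29/4
det M1 - det M2 = -757/32; K = -757/32 / (135/32)^2 = -24224/18225

Answer: K = -24224/18225


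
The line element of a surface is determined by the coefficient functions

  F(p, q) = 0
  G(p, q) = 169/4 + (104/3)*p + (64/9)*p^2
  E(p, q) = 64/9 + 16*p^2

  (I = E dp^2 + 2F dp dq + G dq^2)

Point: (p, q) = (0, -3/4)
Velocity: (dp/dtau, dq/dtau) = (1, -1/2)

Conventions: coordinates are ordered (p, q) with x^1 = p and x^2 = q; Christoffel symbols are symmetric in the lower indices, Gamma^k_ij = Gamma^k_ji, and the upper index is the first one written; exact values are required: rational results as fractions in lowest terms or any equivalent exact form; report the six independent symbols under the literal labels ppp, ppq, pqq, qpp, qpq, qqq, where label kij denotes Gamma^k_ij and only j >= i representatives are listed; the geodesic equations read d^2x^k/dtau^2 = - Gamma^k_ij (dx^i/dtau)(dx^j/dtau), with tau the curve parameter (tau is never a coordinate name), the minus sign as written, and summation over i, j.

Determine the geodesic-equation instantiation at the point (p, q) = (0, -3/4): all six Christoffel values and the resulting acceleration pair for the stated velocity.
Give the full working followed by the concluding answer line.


E = 64/9, F = 0, G = 169/4 at the point
E_p = 0, E_q = 0, F_p = 0, F_q = 0, G_p = 104/3, G_q = 0
EG - F^2 = 2704/9;  g^inv = (9/2704) * [[169/4, 0], [0, 64/9]]
first-kind symbols [ij,l] = (1/2)(d_i g_jl + d_j g_il - d_l g_ij): [pp,p] = E_p/2 = 0, [pp,q] = F_p - E_q/2 = 0, [pq,p] = E_q/2 = 0, [pq,q] = G_p/2 = 52/3, [qq,p] = F_q - G_p/2 = -52/3, [qq,q] = G_q/2 = 0
Gamma^p_ij = (G*[ij,p] - F*[ij,q])/(EG - F^2), Gamma^q_ij = (E*[ij,q] - F*[ij,p])/(EG - F^2)
Gamma_ppp = 0, Gamma_ppq = 0, Gamma_pqq = -39/16, Gamma_qpp = 0, Gamma_qpq = 16/39, Gamma_qqq = 0
d^2p/dtau^2 = -(Gamma_ppp*(1)^2 + 2*Gamma_ppq*(1)*(-1/2) + Gamma_pqq*(-1/2)^2) = 39/64
d^2q/dtau^2 = -(Gamma_qpp*(1)^2 + 2*Gamma_qpq*(1)*(-1/2) + Gamma_qqq*(-1/2)^2) = 16/39

Answer: Gamma_ppp = 0, Gamma_ppq = 0, Gamma_pqq = -39/16, Gamma_qpp = 0, Gamma_qpq = 16/39, Gamma_qqq = 0; accelerations (d^2p/dtau^2, d^2q/dtau^2) = (39/64, 16/39)


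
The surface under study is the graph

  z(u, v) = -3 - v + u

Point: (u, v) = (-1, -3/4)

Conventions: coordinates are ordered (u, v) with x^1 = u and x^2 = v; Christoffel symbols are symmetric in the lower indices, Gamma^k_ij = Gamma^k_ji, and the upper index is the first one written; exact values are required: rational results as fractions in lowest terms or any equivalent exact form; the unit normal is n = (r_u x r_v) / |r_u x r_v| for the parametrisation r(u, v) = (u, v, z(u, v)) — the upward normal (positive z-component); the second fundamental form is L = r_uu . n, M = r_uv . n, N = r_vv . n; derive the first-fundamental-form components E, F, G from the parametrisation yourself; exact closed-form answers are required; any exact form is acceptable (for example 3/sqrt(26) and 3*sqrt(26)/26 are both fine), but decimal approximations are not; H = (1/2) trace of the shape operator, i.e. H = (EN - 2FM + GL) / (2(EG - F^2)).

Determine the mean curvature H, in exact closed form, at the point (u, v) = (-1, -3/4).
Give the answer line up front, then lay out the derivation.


Answer: H = 0

z_u = 1, z_v = -1, z_uu = 0, z_uv = 0, z_vv = 0
E = 2, F = -1, G = 2; answer radicand W^2 = 3
unnormalised second-form numerators: l = 0, m = 0, n = 0; L = l/sqrt(3), and similarly M = m/sqrt(W^2), N = n/sqrt(W^2)
H = (E*n - 2*F*m + G*l) / (2*(EG - F^2)*sqrt(W^2)); E*n - 2*F*m + G*l = 0, EG - F^2 = 3, so H = (0)/sqrt(3)


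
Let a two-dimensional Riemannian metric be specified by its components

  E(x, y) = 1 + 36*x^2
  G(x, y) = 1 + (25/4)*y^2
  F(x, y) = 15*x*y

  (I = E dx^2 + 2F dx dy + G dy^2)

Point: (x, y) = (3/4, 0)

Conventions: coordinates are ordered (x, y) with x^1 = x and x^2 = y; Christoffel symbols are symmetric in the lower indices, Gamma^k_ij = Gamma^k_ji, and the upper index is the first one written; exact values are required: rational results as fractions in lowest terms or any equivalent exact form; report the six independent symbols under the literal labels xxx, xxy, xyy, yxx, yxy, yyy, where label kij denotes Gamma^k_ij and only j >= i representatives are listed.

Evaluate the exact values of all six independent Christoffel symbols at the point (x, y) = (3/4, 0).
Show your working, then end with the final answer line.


E = 85/4, F = 0, G = 1 at the point
E_x = 54, E_y = 0, F_x = 0, F_y = 45/4, G_x = 0, G_y = 0
EG - F^2 = 85/4;  g^inv = (4/85) * [[1, 0], [0, 85/4]]
first-kind symbols [ij,l] = (1/2)(d_i g_jl + d_j g_il - d_l g_ij): [xx,x] = E_x/2 = 27, [xx,y] = F_x - E_y/2 = 0, [xy,x] = E_y/2 = 0, [xy,y] = G_x/2 = 0, [yy,x] = F_y - G_x/2 = 45/4, [yy,y] = G_y/2 = 0
Gamma^x_ij = (G*[ij,x] - F*[ij,y])/(EG - F^2), Gamma^y_ij = (E*[ij,y] - F*[ij,x])/(EG - F^2)

Answer: Gamma_xxx = 108/85, Gamma_xxy = 0, Gamma_xyy = 9/17, Gamma_yxx = 0, Gamma_yxy = 0, Gamma_yyy = 0


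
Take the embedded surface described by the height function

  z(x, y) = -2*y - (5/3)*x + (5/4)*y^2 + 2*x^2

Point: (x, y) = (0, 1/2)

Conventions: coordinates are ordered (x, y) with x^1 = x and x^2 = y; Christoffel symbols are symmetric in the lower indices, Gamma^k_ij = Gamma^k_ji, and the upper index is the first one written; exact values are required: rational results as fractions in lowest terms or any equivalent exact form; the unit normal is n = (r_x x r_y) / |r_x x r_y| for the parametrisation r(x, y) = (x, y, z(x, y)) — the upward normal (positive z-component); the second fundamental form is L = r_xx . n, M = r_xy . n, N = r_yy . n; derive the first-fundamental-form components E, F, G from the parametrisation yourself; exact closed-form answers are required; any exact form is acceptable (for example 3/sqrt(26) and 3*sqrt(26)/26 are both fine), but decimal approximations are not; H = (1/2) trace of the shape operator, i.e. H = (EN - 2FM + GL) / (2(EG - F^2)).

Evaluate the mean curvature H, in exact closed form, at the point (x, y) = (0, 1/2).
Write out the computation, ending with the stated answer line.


z_x = -5/3, z_y = -3/4, z_xx = 4, z_xy = 0, z_yy = 5/2
E = 34/9, F = 5/4, G = 25/16; answer radicand W^2 = 625/144
unnormalised second-form numerators: l = 4, m = 0, n = 5/2; L = l/sqrt(625/144), and similarly M = m/sqrt(W^2), N = n/sqrt(W^2)
H = (E*n - 2*F*m + G*l) / (2*(EG - F^2)*sqrt(W^2)); E*n - 2*F*m + G*l = 565/36, EG - F^2 = 625/144, so H = (226/125)/sqrt(625/144)

Answer: H = 2712/3125


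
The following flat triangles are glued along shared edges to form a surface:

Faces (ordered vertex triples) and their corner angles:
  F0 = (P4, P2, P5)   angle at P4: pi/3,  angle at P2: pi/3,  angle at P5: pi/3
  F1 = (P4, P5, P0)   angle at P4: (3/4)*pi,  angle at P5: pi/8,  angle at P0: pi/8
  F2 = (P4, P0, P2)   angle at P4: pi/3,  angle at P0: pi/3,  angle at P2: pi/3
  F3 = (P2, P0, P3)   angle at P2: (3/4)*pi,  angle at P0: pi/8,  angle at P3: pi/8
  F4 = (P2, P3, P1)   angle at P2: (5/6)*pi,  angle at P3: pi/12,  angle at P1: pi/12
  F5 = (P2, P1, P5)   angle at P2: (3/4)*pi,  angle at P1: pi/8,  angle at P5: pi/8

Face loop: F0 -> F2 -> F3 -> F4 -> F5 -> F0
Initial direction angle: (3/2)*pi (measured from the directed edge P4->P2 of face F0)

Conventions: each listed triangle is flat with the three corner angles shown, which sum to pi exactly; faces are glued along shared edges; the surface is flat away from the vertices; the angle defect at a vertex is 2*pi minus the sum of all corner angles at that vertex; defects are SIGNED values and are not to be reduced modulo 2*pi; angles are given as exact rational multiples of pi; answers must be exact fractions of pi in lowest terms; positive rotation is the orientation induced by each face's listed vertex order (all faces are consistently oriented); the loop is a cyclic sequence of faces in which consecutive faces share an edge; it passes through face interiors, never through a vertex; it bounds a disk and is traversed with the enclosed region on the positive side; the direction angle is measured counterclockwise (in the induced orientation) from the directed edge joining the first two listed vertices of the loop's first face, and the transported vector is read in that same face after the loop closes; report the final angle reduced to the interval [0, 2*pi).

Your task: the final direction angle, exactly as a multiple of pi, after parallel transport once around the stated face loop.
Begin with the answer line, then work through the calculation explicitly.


Answer: final direction angle = pi/2

enclosed vertex P2: corner angles sum to 3*pi, defect = 2*pi - 3*pi = -pi
by Gauss-Bonnet the loop rotates the vector by the enclosed defect sum (positive orientation, mod 2*pi)
final angle = (3/2)*pi - pi = pi/2 (mod 2*pi)


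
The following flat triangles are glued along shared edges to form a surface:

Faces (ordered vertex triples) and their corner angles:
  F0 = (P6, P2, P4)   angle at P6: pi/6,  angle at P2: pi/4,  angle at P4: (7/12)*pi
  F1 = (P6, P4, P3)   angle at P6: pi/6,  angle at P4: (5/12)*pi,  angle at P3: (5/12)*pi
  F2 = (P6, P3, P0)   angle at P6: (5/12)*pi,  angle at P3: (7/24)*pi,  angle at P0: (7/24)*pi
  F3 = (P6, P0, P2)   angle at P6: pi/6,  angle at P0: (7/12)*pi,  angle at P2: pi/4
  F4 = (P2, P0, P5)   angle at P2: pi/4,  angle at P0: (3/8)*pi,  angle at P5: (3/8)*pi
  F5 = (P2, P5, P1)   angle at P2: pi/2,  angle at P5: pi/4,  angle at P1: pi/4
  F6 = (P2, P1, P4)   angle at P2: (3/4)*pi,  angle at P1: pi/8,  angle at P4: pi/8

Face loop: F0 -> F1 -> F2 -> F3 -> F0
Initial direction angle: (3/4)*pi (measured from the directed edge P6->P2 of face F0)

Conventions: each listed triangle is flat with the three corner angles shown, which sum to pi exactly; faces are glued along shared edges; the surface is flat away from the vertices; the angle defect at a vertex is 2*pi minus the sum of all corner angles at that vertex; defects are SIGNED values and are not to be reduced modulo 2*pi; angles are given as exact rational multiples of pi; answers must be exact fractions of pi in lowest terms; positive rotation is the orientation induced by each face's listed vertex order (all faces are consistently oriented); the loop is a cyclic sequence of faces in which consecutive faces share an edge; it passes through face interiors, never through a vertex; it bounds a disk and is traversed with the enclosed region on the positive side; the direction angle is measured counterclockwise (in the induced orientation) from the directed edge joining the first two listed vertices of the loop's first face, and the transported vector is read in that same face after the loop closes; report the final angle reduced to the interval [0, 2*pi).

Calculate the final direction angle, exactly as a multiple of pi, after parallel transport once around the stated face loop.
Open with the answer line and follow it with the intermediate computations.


Answer: final direction angle = (11/6)*pi

enclosed vertex P6: corner angles sum to (11/12)*pi, defect = 2*pi - (11/12)*pi = (13/12)*pi
the rotation equals the total enclosed defect, so the final angle is initial + defects (mod 2*pi)
final angle = (3/4)*pi + (13/12)*pi = (11/6)*pi (mod 2*pi)


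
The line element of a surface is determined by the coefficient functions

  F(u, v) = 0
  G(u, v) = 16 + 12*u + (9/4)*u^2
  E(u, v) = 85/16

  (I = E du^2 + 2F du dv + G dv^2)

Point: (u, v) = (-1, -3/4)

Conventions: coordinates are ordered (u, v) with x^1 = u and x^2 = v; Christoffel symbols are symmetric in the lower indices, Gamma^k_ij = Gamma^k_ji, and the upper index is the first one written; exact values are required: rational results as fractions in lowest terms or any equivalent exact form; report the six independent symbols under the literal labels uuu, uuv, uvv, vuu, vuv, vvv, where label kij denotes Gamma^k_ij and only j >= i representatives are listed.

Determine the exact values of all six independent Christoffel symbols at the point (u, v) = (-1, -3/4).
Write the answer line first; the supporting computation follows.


Answer: Gamma_uuu = 0, Gamma_uuv = 0, Gamma_uvv = -12/17, Gamma_vuu = 0, Gamma_vuv = 3/5, Gamma_vvv = 0

E = 85/16, F = 0, G = 25/4 at the point
E_u = 0, E_v = 0, F_u = 0, F_v = 0, G_u = 15/2, G_v = 0
EG - F^2 = 2125/64;  g^inv = (64/2125) * [[25/4, 0], [0, 85/16]]
first-kind symbols [ij,l] = (1/2)(d_i g_jl + d_j g_il - d_l g_ij): [uu,u] = E_u/2 = 0, [uu,v] = F_u - E_v/2 = 0, [uv,u] = E_v/2 = 0, [uv,v] = G_u/2 = 15/4, [vv,u] = F_v - G_u/2 = -15/4, [vv,v] = G_v/2 = 0
Gamma^u_ij = (G*[ij,u] - F*[ij,v])/(EG - F^2), Gamma^v_ij = (E*[ij,v] - F*[ij,u])/(EG - F^2)


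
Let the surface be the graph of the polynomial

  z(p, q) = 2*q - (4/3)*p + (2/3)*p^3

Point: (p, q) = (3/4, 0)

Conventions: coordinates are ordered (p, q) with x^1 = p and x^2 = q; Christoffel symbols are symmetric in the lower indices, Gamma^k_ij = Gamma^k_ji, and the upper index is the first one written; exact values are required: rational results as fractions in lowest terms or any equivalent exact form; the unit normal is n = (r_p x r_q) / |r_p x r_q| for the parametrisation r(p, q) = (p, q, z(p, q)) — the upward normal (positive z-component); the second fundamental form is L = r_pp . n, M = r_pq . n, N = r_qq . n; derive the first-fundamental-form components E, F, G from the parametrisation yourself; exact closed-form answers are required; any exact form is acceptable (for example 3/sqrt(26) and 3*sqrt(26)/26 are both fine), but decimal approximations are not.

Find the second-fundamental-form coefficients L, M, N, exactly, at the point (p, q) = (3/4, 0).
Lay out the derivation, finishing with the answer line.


z_p = -5/24, z_q = 2, z_pp = 3, z_pq = 0, z_qq = 0
E = 601/576, F = -5/12, G = 5; answer radicand W^2 = 2905/576
unnormalised second-form numerators: l = 3, m = 0, n = 0; L = l/sqrt(2905/576), and similarly M = m/sqrt(W^2), N = n/sqrt(W^2)

Answer: L = 72*sqrt(2905)/2905, M = 0, N = 0


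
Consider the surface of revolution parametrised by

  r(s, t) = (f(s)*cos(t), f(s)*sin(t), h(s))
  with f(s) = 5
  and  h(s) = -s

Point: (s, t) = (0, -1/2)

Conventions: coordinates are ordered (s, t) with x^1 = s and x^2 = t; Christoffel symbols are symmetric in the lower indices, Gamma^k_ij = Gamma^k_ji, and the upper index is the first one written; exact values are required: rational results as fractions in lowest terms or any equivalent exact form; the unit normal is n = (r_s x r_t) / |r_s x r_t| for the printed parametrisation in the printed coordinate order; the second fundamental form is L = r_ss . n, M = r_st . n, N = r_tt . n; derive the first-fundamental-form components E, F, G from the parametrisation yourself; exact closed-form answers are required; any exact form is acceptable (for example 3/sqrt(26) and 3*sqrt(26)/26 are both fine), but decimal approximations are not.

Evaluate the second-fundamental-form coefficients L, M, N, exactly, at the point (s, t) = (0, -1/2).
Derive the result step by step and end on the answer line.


f = 5, f' = 0, f'' = 0, h' = -1, h'' = 0
E = 1, F = 0, G = 25; answer radicand W^2 = 1
unnormalised second-form numerators: l = 0, m = 0, n = -5; L = l/sqrt(1), and similarly M = m/sqrt(W^2), N = n/sqrt(W^2)

Answer: L = 0, M = 0, N = -5


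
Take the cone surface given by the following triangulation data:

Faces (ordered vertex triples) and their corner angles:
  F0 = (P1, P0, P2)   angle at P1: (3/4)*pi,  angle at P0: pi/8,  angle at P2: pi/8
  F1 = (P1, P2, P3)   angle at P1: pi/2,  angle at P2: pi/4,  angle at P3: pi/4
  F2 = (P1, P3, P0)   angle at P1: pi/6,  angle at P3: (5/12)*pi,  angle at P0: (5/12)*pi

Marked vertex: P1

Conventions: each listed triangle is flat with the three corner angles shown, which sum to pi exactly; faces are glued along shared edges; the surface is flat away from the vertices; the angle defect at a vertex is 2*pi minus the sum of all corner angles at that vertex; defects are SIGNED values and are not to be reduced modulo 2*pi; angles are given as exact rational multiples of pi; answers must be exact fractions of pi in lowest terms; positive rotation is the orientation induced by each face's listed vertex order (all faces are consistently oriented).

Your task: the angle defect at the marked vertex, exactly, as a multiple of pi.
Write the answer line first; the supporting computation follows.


Answer: defect(P1) = (7/12)*pi

Sum of corner angles at P1: (17/12)*pi
defect = 2*pi - (17/12)*pi


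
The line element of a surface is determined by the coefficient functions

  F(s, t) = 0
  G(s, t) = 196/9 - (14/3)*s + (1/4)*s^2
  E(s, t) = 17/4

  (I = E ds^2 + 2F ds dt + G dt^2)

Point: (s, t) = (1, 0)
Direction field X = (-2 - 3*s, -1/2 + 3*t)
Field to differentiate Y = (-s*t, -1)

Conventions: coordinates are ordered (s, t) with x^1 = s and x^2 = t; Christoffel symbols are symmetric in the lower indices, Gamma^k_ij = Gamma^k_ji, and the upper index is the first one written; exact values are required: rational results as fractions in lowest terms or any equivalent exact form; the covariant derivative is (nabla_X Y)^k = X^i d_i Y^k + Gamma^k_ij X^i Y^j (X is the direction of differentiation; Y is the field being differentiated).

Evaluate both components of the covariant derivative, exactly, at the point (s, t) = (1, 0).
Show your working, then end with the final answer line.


E = 17/4, F = 0, G = 625/36 at the point
E_s = 0, E_t = 0, F_s = 0, F_t = 0, G_s = -25/6, G_t = 0
EG - F^2 = 10625/144;  g^inv = (144/10625) * [[625/36, 0], [0, 17/4]]
first-kind symbols [ij,l] = (1/2)(d_i g_jl + d_j g_il - d_l g_ij): [ss,s] = E_s/2 = 0, [ss,t] = F_s - E_t/2 = 0, [st,s] = E_t/2 = 0, [st,t] = G_s/2 = -25/12, [tt,s] = F_t - G_s/2 = 25/12, [tt,t] = G_t/2 = 0
Gamma^s_ij = (G*[ij,s] - F*[ij,t])/(EG - F^2), Gamma^t_ij = (E*[ij,t] - F*[ij,s])/(EG - F^2)
Gamma_sss = 0, Gamma_sst = 0, Gamma_stt = 25/51, Gamma_tss = 0, Gamma_tst = -3/25, Gamma_ttt = 0
X = (-5, -1/2), Y = (0, -1) at the point

Answer: (nabla_X Y)^s = 38/51, (nabla_X Y)^t = -3/5


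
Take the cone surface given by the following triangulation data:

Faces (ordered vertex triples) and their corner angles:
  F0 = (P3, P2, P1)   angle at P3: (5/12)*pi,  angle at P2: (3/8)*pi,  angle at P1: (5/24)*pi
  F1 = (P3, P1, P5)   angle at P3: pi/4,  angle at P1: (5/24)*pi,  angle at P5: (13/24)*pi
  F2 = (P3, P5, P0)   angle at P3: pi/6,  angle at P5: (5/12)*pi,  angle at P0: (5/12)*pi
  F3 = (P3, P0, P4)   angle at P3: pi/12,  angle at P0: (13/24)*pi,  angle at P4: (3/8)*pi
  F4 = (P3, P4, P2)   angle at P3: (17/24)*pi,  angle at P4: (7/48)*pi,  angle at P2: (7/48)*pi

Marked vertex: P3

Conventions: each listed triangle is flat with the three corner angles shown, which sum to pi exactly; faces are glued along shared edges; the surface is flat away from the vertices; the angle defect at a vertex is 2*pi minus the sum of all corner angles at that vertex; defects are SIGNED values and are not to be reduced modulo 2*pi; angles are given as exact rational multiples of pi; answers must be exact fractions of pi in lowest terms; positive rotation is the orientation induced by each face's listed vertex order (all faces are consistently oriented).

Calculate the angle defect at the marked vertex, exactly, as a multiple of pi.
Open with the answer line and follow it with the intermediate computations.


Answer: defect(P3) = (3/8)*pi

Sum of corner angles at P3: (13/8)*pi
defect = 2*pi - (13/8)*pi


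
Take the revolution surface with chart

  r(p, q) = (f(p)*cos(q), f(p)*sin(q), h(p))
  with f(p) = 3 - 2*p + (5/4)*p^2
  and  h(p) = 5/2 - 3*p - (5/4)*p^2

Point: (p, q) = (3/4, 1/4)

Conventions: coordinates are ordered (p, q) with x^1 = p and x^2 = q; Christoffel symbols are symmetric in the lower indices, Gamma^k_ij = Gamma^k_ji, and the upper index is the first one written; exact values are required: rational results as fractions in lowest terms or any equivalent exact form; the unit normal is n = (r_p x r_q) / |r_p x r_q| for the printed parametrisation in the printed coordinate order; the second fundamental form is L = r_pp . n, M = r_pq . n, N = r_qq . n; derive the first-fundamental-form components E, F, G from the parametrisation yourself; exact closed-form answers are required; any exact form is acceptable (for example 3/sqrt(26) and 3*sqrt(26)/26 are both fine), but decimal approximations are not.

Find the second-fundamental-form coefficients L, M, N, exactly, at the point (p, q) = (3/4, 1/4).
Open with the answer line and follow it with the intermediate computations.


Answer: L = 50*sqrt(1522)/761, M = 0, N = -5499*sqrt(1522)/97408

f = 141/64, f' = -1/8, f'' = 5/2, h' = -39/8, h'' = -5/2
E = 761/32, F = 0, G = 19881/4096; answer radicand W^2 = 761/32
unnormalised second-form numerators: l = 25/2, m = 0, n = -5499/512; L = l/sqrt(761/32), and similarly M = m/sqrt(W^2), N = n/sqrt(W^2)


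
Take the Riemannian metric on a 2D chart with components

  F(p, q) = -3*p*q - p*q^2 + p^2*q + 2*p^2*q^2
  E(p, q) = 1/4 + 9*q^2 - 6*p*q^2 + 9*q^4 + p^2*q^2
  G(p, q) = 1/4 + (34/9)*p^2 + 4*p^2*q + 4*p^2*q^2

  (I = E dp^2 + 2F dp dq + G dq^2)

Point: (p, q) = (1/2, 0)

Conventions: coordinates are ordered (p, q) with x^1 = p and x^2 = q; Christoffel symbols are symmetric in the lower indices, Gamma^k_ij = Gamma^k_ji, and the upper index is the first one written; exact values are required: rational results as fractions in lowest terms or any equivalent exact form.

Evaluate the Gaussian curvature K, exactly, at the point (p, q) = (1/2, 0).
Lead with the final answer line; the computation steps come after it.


Answer: K = -55980/1849

E = 1/4, F = 0, G = 43/36, EG - F^2 = 43/144 at the point
E_p = 0, E_q = 0, F_p = 0, F_q = -5/4, G_p = 34/9, G_q = 1
E_qq = 25/2, F_pq = -2, G_pp = 68/9
Compute both Brioschi determinants and normalise by (EG - F^2)^2.
M1 = [[-E_qq/2 + F_pq - G_pp/2, E_p/2, F_p - E_q/2], [F_q - G_p/2, E, F], [G_q/2, F, G]] = [[-433/36, 0, 0], [-113/36, 1/4, 0], [1/2, 0, 43/36]]; det M1 = -18619/5184
M2 = [[0, E_q/2, G_p/2], [E_q/2, E, F], [G_p/2, F, G]] = [[0, 0, 17/9], [0, 1/4, 0], [17/9, 0, 43/36]]; det M2 = -289/324
det M1 - det M2 = -1555/576; K = -1555/576 / (43/144)^2 = -55980/1849


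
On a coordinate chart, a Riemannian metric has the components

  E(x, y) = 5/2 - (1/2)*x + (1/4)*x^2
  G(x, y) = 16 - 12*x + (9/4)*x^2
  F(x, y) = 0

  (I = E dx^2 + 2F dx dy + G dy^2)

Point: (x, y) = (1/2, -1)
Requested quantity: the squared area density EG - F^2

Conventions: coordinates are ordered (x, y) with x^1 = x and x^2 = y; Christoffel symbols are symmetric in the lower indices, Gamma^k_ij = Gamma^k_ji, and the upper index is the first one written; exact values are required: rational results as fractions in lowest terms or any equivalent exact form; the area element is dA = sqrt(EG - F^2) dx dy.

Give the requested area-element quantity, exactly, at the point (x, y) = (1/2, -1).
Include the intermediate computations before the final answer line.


E = 37/16, F = 0, G = 169/16; EG - F^2 = 6253/256

Answer: EG - F^2 = 6253/256


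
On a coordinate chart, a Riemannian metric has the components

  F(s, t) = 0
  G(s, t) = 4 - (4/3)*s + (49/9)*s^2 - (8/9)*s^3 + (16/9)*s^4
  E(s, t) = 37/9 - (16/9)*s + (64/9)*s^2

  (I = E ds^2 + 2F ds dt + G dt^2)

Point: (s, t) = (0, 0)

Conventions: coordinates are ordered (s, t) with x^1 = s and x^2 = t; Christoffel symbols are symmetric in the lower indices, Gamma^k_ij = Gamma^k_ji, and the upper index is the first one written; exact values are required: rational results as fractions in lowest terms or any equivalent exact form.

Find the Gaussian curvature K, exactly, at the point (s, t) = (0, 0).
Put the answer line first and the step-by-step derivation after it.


Answer: K = -432/1369

E = 37/9, F = 0, G = 4, EG - F^2 = 148/9 at the point
E_s = -16/9, E_t = 0, F_s = 0, F_t = 0, G_s = -4/3, G_t = 0
E_tt = 0, F_st = 0, G_ss = 98/9
Brioschi: K = (det M1 - det M2) / (EG - F^2)^2 with the standard first/second-derivative matrices M1, M2.
M1 = [[-E_tt/2 + F_st - G_ss/2, E_s/2, F_s - E_t/2], [F_t - G_s/2, E, F], [G_t/2, F, G]] = [[-49/9, -8/9, 0], [2/3, 37/9, 0], [0, 0, 4]]; det M1 = -7060/81
M2 = [[0, E_t/2, G_s/2], [E_t/2, E, F], [G_s/2, F, G]] = [[0, 0, -2/3], [0, 37/9, 0], [-2/3, 0, 4]]; det M2 = -148/81
det M1 - det M2 = -256/3; K = -256/3 / (148/9)^2 = -432/1369


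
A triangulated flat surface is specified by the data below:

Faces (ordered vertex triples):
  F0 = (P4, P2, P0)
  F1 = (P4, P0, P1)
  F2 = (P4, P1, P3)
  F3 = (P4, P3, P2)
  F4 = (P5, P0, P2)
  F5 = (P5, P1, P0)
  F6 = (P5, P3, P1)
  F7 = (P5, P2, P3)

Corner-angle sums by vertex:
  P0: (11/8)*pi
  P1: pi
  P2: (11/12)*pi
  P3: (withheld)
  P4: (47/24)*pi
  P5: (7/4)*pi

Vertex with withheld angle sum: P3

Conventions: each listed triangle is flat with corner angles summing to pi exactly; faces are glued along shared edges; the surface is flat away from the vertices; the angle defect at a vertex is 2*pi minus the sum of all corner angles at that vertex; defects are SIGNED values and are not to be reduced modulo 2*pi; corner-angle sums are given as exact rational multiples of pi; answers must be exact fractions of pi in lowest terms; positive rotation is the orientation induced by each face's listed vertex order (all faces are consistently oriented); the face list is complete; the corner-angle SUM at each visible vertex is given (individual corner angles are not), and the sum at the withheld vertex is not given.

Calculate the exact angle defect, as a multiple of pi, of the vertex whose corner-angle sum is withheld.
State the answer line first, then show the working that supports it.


Answer: defect(P3) = pi

V = 6, E = 12, F = 8; chi = V - E + F = 2
Gauss-Bonnet: total defect = 2*pi*chi = 4*pi; visible defects sum to 3*pi


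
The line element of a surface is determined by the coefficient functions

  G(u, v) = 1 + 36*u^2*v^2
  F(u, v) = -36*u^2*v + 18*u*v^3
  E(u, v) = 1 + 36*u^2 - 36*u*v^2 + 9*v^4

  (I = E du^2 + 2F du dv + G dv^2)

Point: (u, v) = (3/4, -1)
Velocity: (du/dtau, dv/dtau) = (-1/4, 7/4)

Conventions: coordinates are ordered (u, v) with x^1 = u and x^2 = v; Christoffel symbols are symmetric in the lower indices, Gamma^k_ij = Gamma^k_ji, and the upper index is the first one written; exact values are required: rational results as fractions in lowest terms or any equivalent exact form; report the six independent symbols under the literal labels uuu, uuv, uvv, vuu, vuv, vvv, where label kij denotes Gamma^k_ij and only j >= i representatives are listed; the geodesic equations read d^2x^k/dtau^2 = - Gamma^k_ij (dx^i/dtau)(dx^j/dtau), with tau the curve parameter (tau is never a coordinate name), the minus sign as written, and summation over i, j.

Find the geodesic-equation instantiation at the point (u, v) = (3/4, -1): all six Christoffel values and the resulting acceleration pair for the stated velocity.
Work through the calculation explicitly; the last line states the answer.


E = 13/4, F = 27/4, G = 85/4 at the point
E_u = 18, E_v = 18, F_u = 36, F_v = 81/4, G_u = 54, G_v = -81/2
EG - F^2 = 47/2;  g^inv = (2/47) * [[85/4, -27/4], [-27/4, 13/4]]
first-kind symbols [ij,l] = (1/2)(d_i g_jl + d_j g_il - d_l g_ij): [uu,u] = E_u/2 = 9, [uu,v] = F_u - E_v/2 = 27, [uv,u] = E_v/2 = 9, [uv,v] = G_u/2 = 27, [vv,u] = F_v - G_u/2 = -27/4, [vv,v] = G_v/2 = -81/4
Gamma^u_ij = (G*[ij,u] - F*[ij,v])/(EG - F^2), Gamma^v_ij = (E*[ij,v] - F*[ij,u])/(EG - F^2)
Gamma_uuu = 18/47, Gamma_uuv = 18/47, Gamma_uvv = -27/94, Gamma_vuu = 54/47, Gamma_vuv = 54/47, Gamma_vvv = -81/94
d^2u/dtau^2 = -(Gamma_uuu*(-1/4)^2 + 2*Gamma_uuv*(-1/4)*(7/4) + Gamma_uvv*(7/4)^2) = 1791/1504
d^2v/dtau^2 = -(Gamma_vuu*(-1/4)^2 + 2*Gamma_vuv*(-1/4)*(7/4) + Gamma_vvv*(7/4)^2) = 5373/1504

Answer: Gamma_uuu = 18/47, Gamma_uuv = 18/47, Gamma_uvv = -27/94, Gamma_vuu = 54/47, Gamma_vuv = 54/47, Gamma_vvv = -81/94; accelerations (d^2u/dtau^2, d^2v/dtau^2) = (1791/1504, 5373/1504)


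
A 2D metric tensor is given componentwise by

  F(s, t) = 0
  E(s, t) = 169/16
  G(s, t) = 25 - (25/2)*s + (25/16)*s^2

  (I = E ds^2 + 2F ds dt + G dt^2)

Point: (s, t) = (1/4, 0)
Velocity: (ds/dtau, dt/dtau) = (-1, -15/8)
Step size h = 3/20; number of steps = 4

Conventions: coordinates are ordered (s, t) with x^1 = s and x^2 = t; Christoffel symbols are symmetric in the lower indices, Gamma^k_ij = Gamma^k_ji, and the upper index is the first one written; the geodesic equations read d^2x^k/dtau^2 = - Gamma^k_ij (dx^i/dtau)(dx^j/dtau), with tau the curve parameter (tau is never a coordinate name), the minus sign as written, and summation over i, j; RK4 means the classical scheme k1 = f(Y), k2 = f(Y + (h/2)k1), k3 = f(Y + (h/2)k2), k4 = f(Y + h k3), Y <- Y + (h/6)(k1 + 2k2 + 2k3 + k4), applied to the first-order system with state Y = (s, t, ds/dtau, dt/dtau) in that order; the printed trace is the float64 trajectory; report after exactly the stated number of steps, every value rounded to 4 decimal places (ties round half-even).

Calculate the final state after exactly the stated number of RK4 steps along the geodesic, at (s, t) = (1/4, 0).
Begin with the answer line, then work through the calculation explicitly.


Answer: s = -0.6428, t = -0.9283, ds/dtau = -1.8821, dt/dtau = -1.2232

f(Y) = (ds/dtau, dt/dtau, -Gamma^s_ij Y'^i Y'^j, -Gamma^t_ij Y'^i Y'^j) with the Gammas evaluated at the stage position; h = 0.150000; intermediate values shown to 6 dp
step 0: s = 0.2500, t = 0.0000, ds/dtau = -1.0000, dt/dtau = -1.8750
step 1:
  k1: at (s, t) = (0.250000, 0.000000), (ds/dtau, dt/dtau) = (-1.000000, -1.875000); Gamma_sss = 0.000000, Gamma_sst = 0.000000, Gamma_stt = 0.554734, Gamma_tss = 0.000000, Gamma_tst = -0.266667, Gamma_ttt = 0.000000; k1 = (-1.000000, -1.875000, -1.950236, 1.000000)
  k2: at (s, t) = (0.175000, -0.140625), (ds/dtau, dt/dtau) = (-1.146268, -1.800000); Gamma_sss = 0.000000, Gamma_sst = 0.000000, Gamma_stt = 0.565828, Gamma_tss = 0.000000, Gamma_tst = -0.261438, Gamma_ttt = 0.000000; k2 = (-1.146268, -1.800000, -1.833284, 1.078840)
  k3: at (s, t) = (0.164030, -0.135000), (ds/dtau, dt/dtau) = (-1.137496, -1.794087); Gamma_sss = 0.000000, Gamma_sst = 0.000000, Gamma_stt = 0.567451, Gamma_tss = 0.000000, Gamma_tst = -0.260690, Gamma_ttt = 0.000000; k3 = (-1.137496, -1.794087, -1.826482, 1.064016)
  k4: at (s, t) = (0.079376, -0.269113), (ds/dtau, dt/dtau) = (-1.273972, -1.715398); Gamma_sss = 0.000000, Gamma_sst = 0.000000, Gamma_stt = 0.579974, Gamma_tss = 0.000000, Gamma_tst = -0.255061, Gamma_ttt = 0.000000; k4 = (-1.273972, -1.715398, -1.706625, 1.114807)
  Y <- Y + (h/6)(k1 + 2k2 + 2k3 + k4): s = 0.0790, t = -0.2695, ds/dtau = -1.2744, dt/dtau = -1.7150
step 2:
  k1: at (s, t) = (0.078962, -0.269464), (ds/dtau, dt/dtau) = (-1.274410, -1.714987); Gamma_sss = 0.000000, Gamma_sst = 0.000000, Gamma_stt = 0.580035, Gamma_tss = 0.000000, Gamma_tst = -0.255035, Gamma_ttt = 0.000000; k1 = (-1.274410, -1.714987, -1.705988, 1.114805)
  k2: at (s, t) = (-0.016618, -0.398088), (ds/dtau, dt/dtau) = (-1.402359, -1.631377); Gamma_sss = 0.000000, Gamma_sst = 0.000000, Gamma_stt = 0.594174, Gamma_tss = 0.000000, Gamma_tst = -0.248966, Gamma_ttt = 0.000000; k2 = (-1.402359, -1.631377, -1.581329, 1.139155)
  k3: at (s, t) = (-0.026214, -0.391818), (ds/dtau, dt/dtau) = (-1.393010, -1.629550); Gamma_sss = 0.000000, Gamma_sst = 0.000000, Gamma_stt = 0.595594, Gamma_tss = 0.000000, Gamma_tst = -0.248372, Gamma_ttt = 0.000000; k3 = (-1.393010, -1.629550, -1.581560, 1.127600)
  k4: at (s, t) = (-0.129989, -0.513897), (ds/dtau, dt/dtau) = (-1.511644, -1.545847); Gamma_sss = 0.000000, Gamma_sst = 0.000000, Gamma_stt = 0.610945, Gamma_tss = 0.000000, Gamma_tst = -0.242131, Gamma_ttt = 0.000000; k4 = (-1.511644, -1.545847, -1.459941, 1.131611)
  Y <- Y + (h/6)(k1 + 2k2 + 2k3 + k4): s = -0.1305, t = -0.5140, ds/dtau = -1.5117, dt/dtau = -1.5455
step 3:
  k1: at (s, t) = (-0.130457, -0.514031), (ds/dtau, dt/dtau) = (-1.511703, -1.545489); Gamma_sss = 0.000000, Gamma_sst = 0.000000, Gamma_stt = 0.611014, Gamma_tss = 0.000000, Gamma_tst = -0.242104, Gamma_ttt = 0.000000; k1 = (-1.511703, -1.545489, -1.459430, 1.131264)
  k2: at (s, t) = (-0.243835, -0.629943), (ds/dtau, dt/dtau) = (-1.621160, -1.460644); Gamma_sss = 0.000000, Gamma_sst = 0.000000, Gamma_stt = 0.627786, Gamma_tss = 0.000000, Gamma_tst = -0.235636, Gamma_ttt = 0.000000; k2 = (-1.621160, -1.460644, -1.339370, 1.115942)
  k3: at (s, t) = (-0.252044, -0.623580), (ds/dtau, dt/dtau) = (-1.612155, -1.461793); Gamma_sss = 0.000000, Gamma_sst = 0.000000, Gamma_stt = 0.629001, Gamma_tss = 0.000000, Gamma_tst = -0.235181, Gamma_ttt = 0.000000; k3 = (-1.612155, -1.461793, -1.344073, 1.108473)
  k4: at (s, t) = (-0.372281, -0.733300), (ds/dtau, dt/dtau) = (-1.713314, -1.379218); Gamma_sss = 0.000000, Gamma_sst = 0.000000, Gamma_stt = 0.646787, Gamma_tss = 0.000000, Gamma_tst = -0.228714, Gamma_ttt = 0.000000; k4 = (-1.713314, -1.379218, -1.230346, 1.080915)
  Y <- Y + (h/6)(k1 + 2k2 + 2k3 + k4): s = -0.3727, t = -0.7333, ds/dtau = -1.7131, dt/dtau = -1.3790
step 4:
  k1: at (s, t) = (-0.372748, -0.733271), (ds/dtau, dt/dtau) = (-1.713119, -1.378964); Gamma_sss = 0.000000, Gamma_sst = 0.000000, Gamma_stt = 0.646856, Gamma_tss = 0.000000, Gamma_tst = -0.228689, Gamma_ttt = 0.000000; k1 = (-1.713119, -1.378964, -1.230024, 1.080478)
  k2: at (s, t) = (-0.501232, -0.836693), (ds/dtau, dt/dtau) = (-1.805371, -1.297928); Gamma_sss = 0.000000, Gamma_sst = 0.000000, Gamma_stt = 0.665863, Gamma_tss = 0.000000, Gamma_tst = -0.222161, Gamma_ttt = 0.000000; k2 = (-1.805371, -1.297928, -1.121723, 1.041155)
  k3: at (s, t) = (-0.508151, -0.830616), (ds/dtau, dt/dtau) = (-1.797248, -1.300877); Gamma_sss = 0.000000, Gamma_sst = 0.000000, Gamma_stt = 0.666886, Gamma_tss = 0.000000, Gamma_tst = -0.221820, Gamma_ttt = 0.000000; k3 = (-1.797248, -1.300877, -1.128559, 1.037232)
  k4: at (s, t) = (-0.642336, -0.928403), (ds/dtau, dt/dtau) = (-1.882403, -1.223379); Gamma_sss = 0.000000, Gamma_sst = 0.000000, Gamma_stt = 0.686736, Gamma_tss = 0.000000, Gamma_tst = -0.215409, Gamma_ttt = 0.000000; k4 = (-1.882403, -1.223379, -1.027807, 0.992126)
  Y <- Y + (h/6)(k1 + 2k2 + 2k3 + k4): s = -0.6428, t = -0.9283, ds/dtau = -1.8821, dt/dtau = -1.2232


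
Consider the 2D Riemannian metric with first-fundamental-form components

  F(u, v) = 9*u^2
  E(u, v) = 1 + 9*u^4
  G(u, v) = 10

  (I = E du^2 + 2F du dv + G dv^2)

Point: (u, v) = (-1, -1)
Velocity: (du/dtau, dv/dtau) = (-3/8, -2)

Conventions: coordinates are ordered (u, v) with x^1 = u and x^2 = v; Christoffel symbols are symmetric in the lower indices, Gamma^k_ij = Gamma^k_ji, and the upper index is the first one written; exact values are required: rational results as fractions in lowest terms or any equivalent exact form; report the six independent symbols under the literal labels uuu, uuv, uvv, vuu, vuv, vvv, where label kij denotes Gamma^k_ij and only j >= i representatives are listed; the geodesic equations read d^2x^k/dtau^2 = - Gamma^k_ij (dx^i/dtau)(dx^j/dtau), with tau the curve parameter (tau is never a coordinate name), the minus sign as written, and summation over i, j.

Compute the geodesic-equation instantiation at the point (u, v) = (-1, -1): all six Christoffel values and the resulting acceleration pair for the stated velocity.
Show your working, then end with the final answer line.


E = 10, F = 9, G = 10 at the point
E_u = -36, E_v = 0, F_u = -18, F_v = 0, G_u = 0, G_v = 0
EG - F^2 = 19;  g^inv = (1/19) * [[10, -9], [-9, 10]]
first-kind symbols [ij,l] = (1/2)(d_i g_jl + d_j g_il - d_l g_ij): [uu,u] = E_u/2 = -18, [uu,v] = F_u - E_v/2 = -18, [uv,u] = E_v/2 = 0, [uv,v] = G_u/2 = 0, [vv,u] = F_v - G_u/2 = 0, [vv,v] = G_v/2 = 0
Gamma^u_ij = (G*[ij,u] - F*[ij,v])/(EG - F^2), Gamma^v_ij = (E*[ij,v] - F*[ij,u])/(EG - F^2)
Gamma_uuu = -18/19, Gamma_uuv = 0, Gamma_uvv = 0, Gamma_vuu = -18/19, Gamma_vuv = 0, Gamma_vvv = 0
d^2u/dtau^2 = -(Gamma_uuu*(-3/8)^2 + 2*Gamma_uuv*(-3/8)*(-2) + Gamma_uvv*(-2)^2) = 81/608
d^2v/dtau^2 = -(Gamma_vuu*(-3/8)^2 + 2*Gamma_vuv*(-3/8)*(-2) + Gamma_vvv*(-2)^2) = 81/608

Answer: Gamma_uuu = -18/19, Gamma_uuv = 0, Gamma_uvv = 0, Gamma_vuu = -18/19, Gamma_vuv = 0, Gamma_vvv = 0; accelerations (d^2u/dtau^2, d^2v/dtau^2) = (81/608, 81/608)


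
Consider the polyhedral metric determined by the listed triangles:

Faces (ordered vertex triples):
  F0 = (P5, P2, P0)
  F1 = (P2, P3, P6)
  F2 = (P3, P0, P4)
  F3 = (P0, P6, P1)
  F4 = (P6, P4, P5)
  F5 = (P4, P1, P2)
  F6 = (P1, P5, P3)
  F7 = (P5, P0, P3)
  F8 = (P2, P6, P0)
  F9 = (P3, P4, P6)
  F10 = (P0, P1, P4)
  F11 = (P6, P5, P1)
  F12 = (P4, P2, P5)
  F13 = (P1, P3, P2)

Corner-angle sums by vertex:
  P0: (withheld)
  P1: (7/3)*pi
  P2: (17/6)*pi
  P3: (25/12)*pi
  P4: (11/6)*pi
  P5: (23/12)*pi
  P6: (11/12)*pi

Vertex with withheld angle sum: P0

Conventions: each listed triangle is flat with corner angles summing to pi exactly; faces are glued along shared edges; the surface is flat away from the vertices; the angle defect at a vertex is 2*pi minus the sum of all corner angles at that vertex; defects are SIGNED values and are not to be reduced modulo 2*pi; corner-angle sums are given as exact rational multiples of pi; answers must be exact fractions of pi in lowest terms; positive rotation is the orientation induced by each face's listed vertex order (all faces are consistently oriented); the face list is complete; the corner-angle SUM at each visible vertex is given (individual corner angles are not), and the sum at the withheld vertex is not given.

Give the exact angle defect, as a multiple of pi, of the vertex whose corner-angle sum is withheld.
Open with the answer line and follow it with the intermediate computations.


Answer: defect(P0) = -pi/12

V = 7, E = 21, F = 14; chi = V - E + F = 0
Gauss-Bonnet: total defect = 2*pi*chi = 0; visible defects sum to pi/12
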